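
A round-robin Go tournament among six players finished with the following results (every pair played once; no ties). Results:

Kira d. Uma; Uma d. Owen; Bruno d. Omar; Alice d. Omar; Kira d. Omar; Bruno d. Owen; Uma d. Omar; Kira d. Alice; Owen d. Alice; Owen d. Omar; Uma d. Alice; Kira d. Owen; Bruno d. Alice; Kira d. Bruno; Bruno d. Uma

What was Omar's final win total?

0

Omar's results: beat no one; lost to Bruno, Uma, Kira, Alice, Owen.
That is 0 wins.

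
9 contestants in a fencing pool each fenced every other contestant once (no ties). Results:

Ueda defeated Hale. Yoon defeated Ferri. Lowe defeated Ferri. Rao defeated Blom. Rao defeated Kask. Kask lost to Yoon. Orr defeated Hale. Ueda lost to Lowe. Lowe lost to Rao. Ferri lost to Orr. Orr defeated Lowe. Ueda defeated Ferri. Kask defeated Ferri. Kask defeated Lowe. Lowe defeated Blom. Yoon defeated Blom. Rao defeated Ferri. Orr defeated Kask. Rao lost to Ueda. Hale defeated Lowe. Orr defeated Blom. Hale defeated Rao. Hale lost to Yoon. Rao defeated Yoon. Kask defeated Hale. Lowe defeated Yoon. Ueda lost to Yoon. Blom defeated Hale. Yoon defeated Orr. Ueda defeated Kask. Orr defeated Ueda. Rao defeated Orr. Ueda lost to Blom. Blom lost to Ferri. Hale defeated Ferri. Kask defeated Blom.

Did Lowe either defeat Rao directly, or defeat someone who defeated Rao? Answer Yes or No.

Yes

Lowe did not beat Rao directly.
Lowe beat Blom, Yoon, Ueda, Ferri. Of those, Ueda beat Rao.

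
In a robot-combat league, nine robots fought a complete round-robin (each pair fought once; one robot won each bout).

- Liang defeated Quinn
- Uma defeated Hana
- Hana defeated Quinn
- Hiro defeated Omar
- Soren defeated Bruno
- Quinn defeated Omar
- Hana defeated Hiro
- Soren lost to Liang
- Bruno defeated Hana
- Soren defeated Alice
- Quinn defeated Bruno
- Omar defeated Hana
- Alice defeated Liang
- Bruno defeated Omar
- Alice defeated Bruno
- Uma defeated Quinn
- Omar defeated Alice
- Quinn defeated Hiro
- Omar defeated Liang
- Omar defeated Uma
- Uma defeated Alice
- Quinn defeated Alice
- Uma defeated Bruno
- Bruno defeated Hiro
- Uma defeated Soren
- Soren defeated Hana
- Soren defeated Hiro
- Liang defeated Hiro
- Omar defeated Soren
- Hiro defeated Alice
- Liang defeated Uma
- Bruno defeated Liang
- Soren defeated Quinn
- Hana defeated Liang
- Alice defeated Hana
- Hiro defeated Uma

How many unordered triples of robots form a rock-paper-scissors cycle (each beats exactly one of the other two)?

Win totals: Hana 3, Hiro 3, Uma 5, Omar 5, Bruno 4, Alice 3, Soren 5, Quinn 4, Liang 4.
A robot with w wins dominates both others in C(w,2) triples; summing gives 3 + 3 + 10 + 10 + 6 + 3 + 10 + 6 + 6 = 57 transitive triples.
Total triples C(9,3) = 84, so cyclic triples = 84 − 57 = 27.

27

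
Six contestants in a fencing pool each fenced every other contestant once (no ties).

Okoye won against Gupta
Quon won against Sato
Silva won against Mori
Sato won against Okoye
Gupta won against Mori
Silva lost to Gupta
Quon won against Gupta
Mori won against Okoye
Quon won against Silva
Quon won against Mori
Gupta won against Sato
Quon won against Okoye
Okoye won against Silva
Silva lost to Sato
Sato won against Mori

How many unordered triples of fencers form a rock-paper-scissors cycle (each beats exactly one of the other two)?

Of the C(6,3) = 20 triples, the cyclic ones are: {Sato, Gupta, Okoye}; {Gupta, Mori, Okoye}; {Silva, Mori, Okoye}.
That is 3.

3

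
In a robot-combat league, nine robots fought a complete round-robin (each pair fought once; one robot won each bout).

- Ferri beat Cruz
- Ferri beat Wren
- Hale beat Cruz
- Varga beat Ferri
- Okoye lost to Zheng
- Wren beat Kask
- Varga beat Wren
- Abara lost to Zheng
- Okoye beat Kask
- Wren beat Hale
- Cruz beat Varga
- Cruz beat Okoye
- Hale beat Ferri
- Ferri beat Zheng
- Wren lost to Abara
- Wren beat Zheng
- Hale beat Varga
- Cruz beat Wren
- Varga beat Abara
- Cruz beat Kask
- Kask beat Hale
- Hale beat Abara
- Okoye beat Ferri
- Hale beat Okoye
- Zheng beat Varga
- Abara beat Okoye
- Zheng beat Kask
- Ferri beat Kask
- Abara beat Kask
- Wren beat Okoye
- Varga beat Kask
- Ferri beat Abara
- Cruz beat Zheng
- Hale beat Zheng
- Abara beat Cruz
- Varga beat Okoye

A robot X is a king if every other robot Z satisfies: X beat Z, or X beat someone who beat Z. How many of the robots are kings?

Ferri reaches everyone (king).
Okoye cannot reach Varga in two steps.
Abara reaches everyone (king).
Varga reaches everyone (king).
Hale reaches everyone (king).
Zheng reaches everyone (king).
Cruz reaches everyone (king).
Kask cannot reach Wren in two steps.
Wren reaches everyone (king).
Kings: Ferri, Abara, Varga, Hale, Zheng, Cruz, Wren — 7.

7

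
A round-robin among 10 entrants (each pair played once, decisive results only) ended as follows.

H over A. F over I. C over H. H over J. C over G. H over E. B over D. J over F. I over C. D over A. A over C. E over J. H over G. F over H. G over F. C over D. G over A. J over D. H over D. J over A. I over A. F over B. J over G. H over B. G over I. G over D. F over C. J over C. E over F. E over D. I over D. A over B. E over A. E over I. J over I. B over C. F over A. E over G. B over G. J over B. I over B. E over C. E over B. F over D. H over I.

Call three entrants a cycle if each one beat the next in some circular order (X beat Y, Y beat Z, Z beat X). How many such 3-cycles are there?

Win totals: A 2, B 3, C 3, D 1, E 8, F 6, G 4, H 7, I 4, J 7.
An entrant with w wins dominates both others in C(w,2) triples; summing gives 1 + 3 + 3 + 0 + 28 + 15 + 6 + 21 + 6 + 21 = 104 transitive triples.
Total triples C(10,3) = 120, so cyclic triples = 120 − 104 = 16.

16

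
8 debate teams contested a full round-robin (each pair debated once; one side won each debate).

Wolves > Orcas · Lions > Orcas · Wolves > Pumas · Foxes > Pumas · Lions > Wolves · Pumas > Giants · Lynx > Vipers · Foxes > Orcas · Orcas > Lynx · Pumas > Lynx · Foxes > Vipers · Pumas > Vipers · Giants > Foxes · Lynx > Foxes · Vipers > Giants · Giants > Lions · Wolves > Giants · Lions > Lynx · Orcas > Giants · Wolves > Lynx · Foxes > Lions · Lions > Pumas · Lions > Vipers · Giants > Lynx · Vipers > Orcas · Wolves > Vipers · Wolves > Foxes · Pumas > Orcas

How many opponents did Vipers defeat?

2

Vipers' results: beat Orcas, Giants; lost to Wolves, Lynx, Lions, Pumas, Foxes.
That is 2 wins.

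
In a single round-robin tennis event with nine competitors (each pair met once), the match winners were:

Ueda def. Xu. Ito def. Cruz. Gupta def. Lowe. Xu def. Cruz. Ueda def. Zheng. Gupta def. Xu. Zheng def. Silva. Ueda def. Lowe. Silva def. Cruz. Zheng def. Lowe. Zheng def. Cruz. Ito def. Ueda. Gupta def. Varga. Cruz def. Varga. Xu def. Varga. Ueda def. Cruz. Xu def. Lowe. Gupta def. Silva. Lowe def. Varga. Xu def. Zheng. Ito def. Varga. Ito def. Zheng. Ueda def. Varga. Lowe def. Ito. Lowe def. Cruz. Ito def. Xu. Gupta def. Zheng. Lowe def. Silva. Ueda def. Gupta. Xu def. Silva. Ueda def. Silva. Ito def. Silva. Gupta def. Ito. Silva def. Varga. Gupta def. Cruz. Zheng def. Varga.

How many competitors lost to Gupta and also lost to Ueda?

6

Gupta beat: Cruz, Zheng, Xu, Silva, Lowe, Varga, Ito.
Ueda beat: Cruz, Zheng, Xu, Silva, Gupta, Lowe, Varga.
Both beat: Cruz, Zheng, Xu, Silva, Lowe, Varga — 6.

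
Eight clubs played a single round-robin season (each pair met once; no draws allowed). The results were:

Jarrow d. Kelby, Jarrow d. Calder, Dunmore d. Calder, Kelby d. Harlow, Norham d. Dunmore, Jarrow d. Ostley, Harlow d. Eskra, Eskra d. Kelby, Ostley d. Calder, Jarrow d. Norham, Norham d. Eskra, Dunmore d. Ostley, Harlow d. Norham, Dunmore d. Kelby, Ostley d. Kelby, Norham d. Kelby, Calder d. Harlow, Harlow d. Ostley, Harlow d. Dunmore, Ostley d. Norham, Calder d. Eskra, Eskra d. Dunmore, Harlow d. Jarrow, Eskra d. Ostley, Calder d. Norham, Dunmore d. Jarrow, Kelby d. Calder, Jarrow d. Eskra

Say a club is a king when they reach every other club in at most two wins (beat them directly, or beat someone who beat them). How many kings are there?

7

Jarrow reaches everyone (king).
Kelby reaches everyone (king).
Ostley cannot reach Jarrow in two steps.
Norham reaches everyone (king).
Calder reaches everyone (king).
Harlow reaches everyone (king).
Eskra reaches everyone (king).
Dunmore reaches everyone (king).
Kings: Jarrow, Kelby, Norham, Calder, Harlow, Eskra, Dunmore — 7.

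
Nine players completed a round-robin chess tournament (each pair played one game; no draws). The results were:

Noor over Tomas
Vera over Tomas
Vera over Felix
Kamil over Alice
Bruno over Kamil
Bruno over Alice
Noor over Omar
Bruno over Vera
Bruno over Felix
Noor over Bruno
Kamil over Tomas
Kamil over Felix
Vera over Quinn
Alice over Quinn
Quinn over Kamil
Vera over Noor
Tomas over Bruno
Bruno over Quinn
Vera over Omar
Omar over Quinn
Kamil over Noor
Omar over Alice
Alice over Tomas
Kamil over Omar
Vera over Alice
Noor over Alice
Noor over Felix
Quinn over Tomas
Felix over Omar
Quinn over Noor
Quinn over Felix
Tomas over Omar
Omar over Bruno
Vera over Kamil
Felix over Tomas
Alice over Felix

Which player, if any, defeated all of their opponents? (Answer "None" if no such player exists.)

None

Highest win total is Vera with 7 (out of 8 possible).
Vera lost to Bruno, so no player went undefeated.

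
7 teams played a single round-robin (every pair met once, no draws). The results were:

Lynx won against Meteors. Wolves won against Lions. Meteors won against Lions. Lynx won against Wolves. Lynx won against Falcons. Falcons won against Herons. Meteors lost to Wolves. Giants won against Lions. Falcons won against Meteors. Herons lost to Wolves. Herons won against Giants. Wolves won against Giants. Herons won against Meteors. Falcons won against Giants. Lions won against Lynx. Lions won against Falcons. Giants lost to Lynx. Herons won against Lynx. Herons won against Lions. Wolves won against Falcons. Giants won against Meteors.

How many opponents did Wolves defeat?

Wolves' results: beat Lions, Giants, Herons, Meteors, Falcons; lost to Lynx.
That is 5 wins.

5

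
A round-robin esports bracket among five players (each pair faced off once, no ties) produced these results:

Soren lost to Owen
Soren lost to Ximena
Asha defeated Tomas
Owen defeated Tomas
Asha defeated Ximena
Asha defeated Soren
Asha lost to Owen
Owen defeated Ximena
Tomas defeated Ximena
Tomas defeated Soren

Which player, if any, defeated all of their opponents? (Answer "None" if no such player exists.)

Owen has 4 wins out of 4 opponents — a perfect record.

Owen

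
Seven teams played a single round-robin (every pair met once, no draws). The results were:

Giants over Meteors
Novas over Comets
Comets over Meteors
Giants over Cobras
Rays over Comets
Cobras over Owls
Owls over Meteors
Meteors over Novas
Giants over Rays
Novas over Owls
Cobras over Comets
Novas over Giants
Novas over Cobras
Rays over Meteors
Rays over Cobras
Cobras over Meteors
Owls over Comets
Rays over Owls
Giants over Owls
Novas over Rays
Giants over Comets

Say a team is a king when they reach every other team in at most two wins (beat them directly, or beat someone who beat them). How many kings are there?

Rays cannot reach Giants in two steps.
Meteors reaches everyone (king).
Owls cannot reach Rays, Cobras, Giants in two steps.
Comets cannot reach Rays, Owls, Cobras, Giants in two steps.
Cobras cannot reach Rays, Giants in two steps.
Novas reaches everyone (king).
Giants reaches everyone (king).
Kings: Meteors, Novas, Giants — 3.

3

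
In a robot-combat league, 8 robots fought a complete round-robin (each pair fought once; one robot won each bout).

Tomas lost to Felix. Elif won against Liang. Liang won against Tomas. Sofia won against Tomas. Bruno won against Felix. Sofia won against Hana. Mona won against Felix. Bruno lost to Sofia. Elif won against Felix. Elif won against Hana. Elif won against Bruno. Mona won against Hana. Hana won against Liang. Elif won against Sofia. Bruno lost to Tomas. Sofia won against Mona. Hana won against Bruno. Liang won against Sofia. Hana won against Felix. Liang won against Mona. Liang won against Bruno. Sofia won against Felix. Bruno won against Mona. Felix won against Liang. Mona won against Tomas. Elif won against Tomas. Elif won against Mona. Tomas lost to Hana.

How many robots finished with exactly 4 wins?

Win totals: Elif 7, Mona 3, Liang 4, Tomas 1, Hana 4, Bruno 2, Felix 2, Sofia 5.
Exactly 4: Liang, Hana — 2 robots.

2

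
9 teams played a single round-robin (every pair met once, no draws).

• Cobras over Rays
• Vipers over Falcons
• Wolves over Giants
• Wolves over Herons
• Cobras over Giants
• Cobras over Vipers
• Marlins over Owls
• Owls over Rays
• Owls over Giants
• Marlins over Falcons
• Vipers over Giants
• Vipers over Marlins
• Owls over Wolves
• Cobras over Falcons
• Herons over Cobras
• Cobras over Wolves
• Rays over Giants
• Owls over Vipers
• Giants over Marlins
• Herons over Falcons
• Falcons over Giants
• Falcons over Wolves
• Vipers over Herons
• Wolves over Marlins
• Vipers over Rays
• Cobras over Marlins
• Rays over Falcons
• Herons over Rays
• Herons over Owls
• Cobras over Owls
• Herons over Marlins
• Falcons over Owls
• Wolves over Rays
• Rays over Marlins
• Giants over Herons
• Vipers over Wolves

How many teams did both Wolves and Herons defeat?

Wolves beat: Marlins, Giants, Rays, Herons.
Herons beat: Falcons, Cobras, Marlins, Rays, Owls.
Both beat: Marlins, Rays — 2.

2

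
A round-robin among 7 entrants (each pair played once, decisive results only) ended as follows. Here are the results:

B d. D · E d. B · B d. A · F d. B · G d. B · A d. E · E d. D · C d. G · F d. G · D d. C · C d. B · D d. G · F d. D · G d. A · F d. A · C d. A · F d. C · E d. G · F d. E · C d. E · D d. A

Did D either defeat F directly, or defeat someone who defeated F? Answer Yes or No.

D did not beat F directly.
D beat A, C, G, but each of them lost to F. No two-step path.

No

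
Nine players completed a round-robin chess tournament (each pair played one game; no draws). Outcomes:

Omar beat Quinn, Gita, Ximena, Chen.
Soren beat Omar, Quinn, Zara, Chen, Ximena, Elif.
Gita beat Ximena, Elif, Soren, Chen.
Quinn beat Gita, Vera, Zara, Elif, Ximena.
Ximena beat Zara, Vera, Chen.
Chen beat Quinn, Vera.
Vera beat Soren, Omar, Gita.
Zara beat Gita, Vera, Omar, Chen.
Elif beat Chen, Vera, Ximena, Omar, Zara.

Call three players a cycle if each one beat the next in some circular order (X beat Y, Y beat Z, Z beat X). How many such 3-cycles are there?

Win totals: Gita 4, Omar 4, Elif 5, Soren 6, Chen 2, Zara 4, Ximena 3, Vera 3, Quinn 5.
A player with w wins dominates both others in C(w,2) triples; summing gives 6 + 6 + 10 + 15 + 1 + 6 + 3 + 3 + 10 = 60 transitive triples.
Total triples C(9,3) = 84, so cyclic triples = 84 − 60 = 24.

24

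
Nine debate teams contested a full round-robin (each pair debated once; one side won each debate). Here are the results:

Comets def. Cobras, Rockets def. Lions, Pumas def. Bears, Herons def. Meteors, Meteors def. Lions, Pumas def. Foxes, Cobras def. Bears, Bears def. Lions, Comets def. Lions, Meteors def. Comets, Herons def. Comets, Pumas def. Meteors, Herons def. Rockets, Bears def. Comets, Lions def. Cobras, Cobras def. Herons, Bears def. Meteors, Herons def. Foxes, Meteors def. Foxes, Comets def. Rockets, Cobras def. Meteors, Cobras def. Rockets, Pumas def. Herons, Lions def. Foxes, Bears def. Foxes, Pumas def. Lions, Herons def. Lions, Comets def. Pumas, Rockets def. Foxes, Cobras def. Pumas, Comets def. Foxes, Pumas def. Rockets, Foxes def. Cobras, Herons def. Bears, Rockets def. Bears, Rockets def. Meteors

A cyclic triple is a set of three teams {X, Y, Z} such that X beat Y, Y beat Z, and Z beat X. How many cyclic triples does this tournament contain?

18

Win totals: Cobras 5, Foxes 1, Pumas 6, Comets 5, Meteors 3, Herons 6, Lions 2, Bears 4, Rockets 4.
A team with w wins dominates both others in C(w,2) triples; summing gives 10 + 0 + 15 + 10 + 3 + 15 + 1 + 6 + 6 = 66 transitive triples.
Total triples C(9,3) = 84, so cyclic triples = 84 − 66 = 18.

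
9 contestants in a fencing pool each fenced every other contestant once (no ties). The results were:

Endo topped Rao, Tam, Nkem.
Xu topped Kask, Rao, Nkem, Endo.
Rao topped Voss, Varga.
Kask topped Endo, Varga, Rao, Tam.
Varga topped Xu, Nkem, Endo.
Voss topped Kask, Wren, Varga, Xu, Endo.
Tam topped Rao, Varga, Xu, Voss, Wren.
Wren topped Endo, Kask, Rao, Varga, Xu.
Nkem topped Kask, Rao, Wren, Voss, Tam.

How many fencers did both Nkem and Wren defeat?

2

Nkem beat: Rao, Tam, Voss, Kask, Wren.
Wren beat: Rao, Kask, Endo, Varga, Xu.
Both beat: Rao, Kask — 2.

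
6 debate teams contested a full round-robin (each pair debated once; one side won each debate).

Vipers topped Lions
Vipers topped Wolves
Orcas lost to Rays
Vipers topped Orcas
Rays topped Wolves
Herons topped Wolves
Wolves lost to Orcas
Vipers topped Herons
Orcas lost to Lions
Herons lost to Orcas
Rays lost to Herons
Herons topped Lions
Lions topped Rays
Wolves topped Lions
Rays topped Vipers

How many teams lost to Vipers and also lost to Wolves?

Vipers beat: Herons, Orcas, Wolves, Lions.
Wolves beat: Lions.
Both beat: Lions — 1.

1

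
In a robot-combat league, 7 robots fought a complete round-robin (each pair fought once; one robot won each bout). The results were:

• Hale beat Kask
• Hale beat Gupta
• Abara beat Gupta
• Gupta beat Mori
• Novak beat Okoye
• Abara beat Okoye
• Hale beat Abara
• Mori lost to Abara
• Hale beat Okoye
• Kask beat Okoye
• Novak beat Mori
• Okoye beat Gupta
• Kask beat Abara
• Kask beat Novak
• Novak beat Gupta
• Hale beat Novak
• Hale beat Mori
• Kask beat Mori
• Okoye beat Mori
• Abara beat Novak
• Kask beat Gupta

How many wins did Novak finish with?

3

Novak's results: beat Okoye, Mori, Gupta; lost to Kask, Hale, Abara.
That is 3 wins.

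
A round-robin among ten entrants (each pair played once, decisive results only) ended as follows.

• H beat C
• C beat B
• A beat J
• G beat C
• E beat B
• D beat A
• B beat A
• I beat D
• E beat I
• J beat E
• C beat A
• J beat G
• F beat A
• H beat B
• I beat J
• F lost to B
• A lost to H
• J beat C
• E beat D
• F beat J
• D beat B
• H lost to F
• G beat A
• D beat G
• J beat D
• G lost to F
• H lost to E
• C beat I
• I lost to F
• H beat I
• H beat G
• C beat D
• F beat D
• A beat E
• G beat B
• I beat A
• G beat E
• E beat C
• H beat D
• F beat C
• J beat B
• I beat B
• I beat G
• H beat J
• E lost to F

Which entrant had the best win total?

F

Win totals: A 2, B 2, C 4, D 3, E 5, F 8, G 4, H 7, I 5, J 5.
F leads with 8 wins (next highest: 7).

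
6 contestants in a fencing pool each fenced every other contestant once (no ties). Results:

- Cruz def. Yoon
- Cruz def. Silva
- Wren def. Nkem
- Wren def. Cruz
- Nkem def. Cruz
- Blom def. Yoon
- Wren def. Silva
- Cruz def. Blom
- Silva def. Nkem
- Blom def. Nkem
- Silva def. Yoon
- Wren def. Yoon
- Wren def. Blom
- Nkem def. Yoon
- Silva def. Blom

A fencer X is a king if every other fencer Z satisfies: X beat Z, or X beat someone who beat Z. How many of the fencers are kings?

Wren reaches everyone (king).
Blom cannot reach Wren, Silva in two steps.
Silva cannot reach Wren in two steps.
Nkem cannot reach Wren in two steps.
Cruz cannot reach Wren in two steps.
Yoon cannot reach Wren, Blom, Silva, Nkem, Cruz in two steps.
Kings: Wren — 1.

1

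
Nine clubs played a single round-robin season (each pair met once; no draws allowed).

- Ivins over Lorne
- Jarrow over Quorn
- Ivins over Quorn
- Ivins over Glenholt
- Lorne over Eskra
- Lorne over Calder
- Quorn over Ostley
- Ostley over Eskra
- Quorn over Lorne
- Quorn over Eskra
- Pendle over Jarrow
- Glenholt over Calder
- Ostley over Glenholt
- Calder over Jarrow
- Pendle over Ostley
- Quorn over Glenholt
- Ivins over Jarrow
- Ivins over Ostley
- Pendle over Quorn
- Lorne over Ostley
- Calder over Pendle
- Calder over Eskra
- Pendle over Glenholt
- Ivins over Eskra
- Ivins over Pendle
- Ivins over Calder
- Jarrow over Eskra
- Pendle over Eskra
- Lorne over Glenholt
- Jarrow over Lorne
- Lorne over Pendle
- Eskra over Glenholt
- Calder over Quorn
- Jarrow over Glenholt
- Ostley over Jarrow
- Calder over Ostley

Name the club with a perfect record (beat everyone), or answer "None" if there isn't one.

Ivins has 8 wins out of 8 opponents — a perfect record.

Ivins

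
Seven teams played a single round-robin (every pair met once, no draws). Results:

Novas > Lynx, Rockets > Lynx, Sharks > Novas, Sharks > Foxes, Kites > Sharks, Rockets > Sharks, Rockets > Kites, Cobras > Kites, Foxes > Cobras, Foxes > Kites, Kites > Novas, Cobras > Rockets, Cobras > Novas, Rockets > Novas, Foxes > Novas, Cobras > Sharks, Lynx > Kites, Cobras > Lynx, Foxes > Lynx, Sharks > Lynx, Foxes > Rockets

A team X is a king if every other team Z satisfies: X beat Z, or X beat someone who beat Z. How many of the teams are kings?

Novas cannot reach Foxes, Sharks, Rockets, Cobras in two steps.
Foxes reaches everyone (king).
Kites cannot reach Rockets, Cobras in two steps.
Sharks reaches everyone (king).
Rockets cannot reach Cobras in two steps.
Lynx cannot reach Foxes, Rockets, Cobras in two steps.
Cobras reaches everyone (king).
Kings: Foxes, Sharks, Cobras — 3.

3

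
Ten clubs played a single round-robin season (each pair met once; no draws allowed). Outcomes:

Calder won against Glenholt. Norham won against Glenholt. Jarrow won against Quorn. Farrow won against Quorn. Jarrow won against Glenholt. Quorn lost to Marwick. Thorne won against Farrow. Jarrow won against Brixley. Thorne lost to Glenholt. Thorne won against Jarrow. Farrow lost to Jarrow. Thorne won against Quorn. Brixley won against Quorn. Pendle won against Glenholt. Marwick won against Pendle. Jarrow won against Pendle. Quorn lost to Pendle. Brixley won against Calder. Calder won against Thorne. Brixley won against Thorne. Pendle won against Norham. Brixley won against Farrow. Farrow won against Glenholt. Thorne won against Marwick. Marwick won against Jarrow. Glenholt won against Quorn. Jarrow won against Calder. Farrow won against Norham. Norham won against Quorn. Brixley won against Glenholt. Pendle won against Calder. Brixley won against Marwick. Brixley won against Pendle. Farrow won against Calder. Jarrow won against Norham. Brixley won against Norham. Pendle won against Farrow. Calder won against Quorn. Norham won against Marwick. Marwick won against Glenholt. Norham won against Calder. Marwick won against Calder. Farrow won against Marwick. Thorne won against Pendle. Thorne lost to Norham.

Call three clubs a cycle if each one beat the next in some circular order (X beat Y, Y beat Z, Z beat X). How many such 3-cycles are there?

Win totals: Farrow 5, Pendle 5, Jarrow 7, Marwick 5, Calder 3, Brixley 8, Norham 5, Glenholt 2, Thorne 5, Quorn 0.
A club with w wins dominates both others in C(w,2) triples; summing gives 10 + 10 + 21 + 10 + 3 + 28 + 10 + 1 + 10 + 0 = 103 transitive triples.
Total triples C(10,3) = 120, so cyclic triples = 120 − 103 = 17.

17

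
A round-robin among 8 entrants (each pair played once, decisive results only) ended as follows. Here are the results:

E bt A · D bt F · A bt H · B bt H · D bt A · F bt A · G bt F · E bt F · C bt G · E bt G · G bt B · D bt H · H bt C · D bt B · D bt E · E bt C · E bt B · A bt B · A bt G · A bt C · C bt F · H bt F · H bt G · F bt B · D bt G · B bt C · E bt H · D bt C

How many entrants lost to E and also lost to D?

6

E beat: A, B, C, F, G, H.
D beat: A, B, C, E, F, G, H.
Both beat: A, B, C, F, G, H — 6.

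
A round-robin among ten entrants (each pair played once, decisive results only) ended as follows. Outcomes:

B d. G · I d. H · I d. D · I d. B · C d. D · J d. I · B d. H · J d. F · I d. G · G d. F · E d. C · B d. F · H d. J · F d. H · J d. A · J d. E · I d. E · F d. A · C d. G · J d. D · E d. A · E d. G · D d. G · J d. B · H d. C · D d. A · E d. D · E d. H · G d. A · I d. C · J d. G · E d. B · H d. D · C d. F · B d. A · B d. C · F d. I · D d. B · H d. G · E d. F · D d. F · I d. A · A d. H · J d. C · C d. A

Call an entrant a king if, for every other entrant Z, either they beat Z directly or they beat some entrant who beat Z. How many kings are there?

5

A cannot reach B, E, F, I in two steps.
B cannot reach E in two steps.
C cannot reach E, J in two steps.
D cannot reach E, J in two steps.
E reaches everyone (king).
F reaches everyone (king).
G cannot reach B, C, D, E, J in two steps.
H reaches everyone (king).
I reaches everyone (king).
J reaches everyone (king).
Kings: E, F, H, I, J — 5.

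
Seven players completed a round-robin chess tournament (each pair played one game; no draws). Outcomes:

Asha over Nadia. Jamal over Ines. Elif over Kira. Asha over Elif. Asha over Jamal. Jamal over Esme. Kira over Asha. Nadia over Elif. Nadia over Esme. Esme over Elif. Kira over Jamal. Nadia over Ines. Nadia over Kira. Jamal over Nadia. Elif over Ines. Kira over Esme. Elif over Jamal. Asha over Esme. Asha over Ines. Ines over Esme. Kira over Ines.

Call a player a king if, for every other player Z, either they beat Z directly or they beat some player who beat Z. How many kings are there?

Esme cannot reach Nadia, Asha in two steps.
Jamal cannot reach Asha in two steps.
Nadia reaches everyone (king).
Elif reaches everyone (king).
Kira reaches everyone (king).
Ines cannot reach Jamal, Nadia, Kira, Asha in two steps.
Asha reaches everyone (king).
Kings: Nadia, Elif, Kira, Asha — 4.

4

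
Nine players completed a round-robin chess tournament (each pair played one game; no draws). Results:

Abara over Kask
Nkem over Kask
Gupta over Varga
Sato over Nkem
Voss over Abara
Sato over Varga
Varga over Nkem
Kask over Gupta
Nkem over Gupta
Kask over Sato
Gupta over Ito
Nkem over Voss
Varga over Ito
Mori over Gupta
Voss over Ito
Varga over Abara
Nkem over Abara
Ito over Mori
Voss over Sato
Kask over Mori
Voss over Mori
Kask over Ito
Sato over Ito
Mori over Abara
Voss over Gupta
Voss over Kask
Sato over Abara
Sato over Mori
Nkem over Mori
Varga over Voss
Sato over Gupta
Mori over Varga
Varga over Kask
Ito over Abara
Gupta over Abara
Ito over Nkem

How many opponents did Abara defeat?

1

Abara's results: beat Kask; lost to Sato, Voss, Gupta, Varga, Mori, Nkem, Ito.
That is 1 win.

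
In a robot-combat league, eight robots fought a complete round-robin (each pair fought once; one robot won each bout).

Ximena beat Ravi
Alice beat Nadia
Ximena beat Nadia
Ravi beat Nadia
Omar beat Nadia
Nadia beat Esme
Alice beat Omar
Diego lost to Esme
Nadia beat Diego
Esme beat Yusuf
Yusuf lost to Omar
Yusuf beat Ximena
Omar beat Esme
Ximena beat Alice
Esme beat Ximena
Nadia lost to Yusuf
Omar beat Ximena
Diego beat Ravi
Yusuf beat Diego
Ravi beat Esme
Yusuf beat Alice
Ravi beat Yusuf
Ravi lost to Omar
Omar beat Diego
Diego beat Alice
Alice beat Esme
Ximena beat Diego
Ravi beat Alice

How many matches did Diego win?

2

Diego's results: beat Ravi, Alice; lost to Esme, Nadia, Ximena, Yusuf, Omar.
That is 2 wins.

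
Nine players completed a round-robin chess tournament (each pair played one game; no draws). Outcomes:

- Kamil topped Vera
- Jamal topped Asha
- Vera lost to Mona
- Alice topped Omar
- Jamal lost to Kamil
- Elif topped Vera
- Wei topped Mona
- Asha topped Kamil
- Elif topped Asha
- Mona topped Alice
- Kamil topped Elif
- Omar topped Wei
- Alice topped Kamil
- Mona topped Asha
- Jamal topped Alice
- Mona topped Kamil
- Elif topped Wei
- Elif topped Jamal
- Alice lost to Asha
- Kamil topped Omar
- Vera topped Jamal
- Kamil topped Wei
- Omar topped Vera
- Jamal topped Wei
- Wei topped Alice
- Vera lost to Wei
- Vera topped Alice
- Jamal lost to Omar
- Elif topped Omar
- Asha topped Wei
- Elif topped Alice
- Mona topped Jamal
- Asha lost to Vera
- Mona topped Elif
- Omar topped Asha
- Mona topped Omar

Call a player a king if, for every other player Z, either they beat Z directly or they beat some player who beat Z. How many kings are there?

5

Kamil reaches everyone (king).
Elif reaches everyone (king).
Wei reaches everyone (king).
Omar cannot reach Elif in two steps.
Asha reaches everyone (king).
Mona reaches everyone (king).
Vera cannot reach Elif, Mona in two steps.
Jamal cannot reach Elif in two steps.
Alice cannot reach Mona in two steps.
Kings: Kamil, Elif, Wei, Asha, Mona — 5.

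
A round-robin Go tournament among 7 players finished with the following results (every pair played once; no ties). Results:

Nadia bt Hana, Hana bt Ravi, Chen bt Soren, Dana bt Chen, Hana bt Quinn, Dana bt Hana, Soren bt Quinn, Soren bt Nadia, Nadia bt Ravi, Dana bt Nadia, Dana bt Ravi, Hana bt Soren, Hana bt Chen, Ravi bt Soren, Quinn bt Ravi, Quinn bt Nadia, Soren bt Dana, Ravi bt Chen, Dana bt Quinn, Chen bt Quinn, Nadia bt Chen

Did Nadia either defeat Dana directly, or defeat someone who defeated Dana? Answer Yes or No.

No

Nadia did not beat Dana directly.
Nadia beat Ravi, Hana, Chen, but each of them lost to Dana. No two-step path.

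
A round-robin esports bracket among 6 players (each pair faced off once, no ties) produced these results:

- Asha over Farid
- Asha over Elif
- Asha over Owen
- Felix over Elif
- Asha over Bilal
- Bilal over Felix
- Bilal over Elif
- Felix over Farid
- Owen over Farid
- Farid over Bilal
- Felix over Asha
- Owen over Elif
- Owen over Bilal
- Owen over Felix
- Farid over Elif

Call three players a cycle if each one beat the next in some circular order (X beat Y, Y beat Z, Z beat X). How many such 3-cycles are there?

3

Of the C(6,3) = 20 triples, the cyclic ones are: {Asha, Felix, Bilal}; {Asha, Felix, Owen}; {Felix, Bilal, Farid}.
That is 3.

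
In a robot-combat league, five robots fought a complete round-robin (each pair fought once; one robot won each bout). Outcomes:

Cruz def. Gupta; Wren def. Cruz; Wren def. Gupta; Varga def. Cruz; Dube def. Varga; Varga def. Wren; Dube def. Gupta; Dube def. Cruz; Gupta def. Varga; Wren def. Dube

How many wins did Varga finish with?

2

Varga's results: beat Cruz, Wren; lost to Dube, Gupta.
That is 2 wins.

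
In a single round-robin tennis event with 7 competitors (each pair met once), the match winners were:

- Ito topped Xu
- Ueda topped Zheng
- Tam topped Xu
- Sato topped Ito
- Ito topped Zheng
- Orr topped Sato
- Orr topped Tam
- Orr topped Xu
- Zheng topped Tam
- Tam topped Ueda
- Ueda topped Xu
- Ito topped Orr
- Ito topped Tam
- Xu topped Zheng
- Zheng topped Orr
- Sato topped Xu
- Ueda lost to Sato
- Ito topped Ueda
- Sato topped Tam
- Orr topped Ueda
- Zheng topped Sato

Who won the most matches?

Win totals: Tam 2, Xu 1, Zheng 3, Ito 5, Orr 4, Sato 4, Ueda 2.
Ito leads with 5 wins (next highest: 4).

Ito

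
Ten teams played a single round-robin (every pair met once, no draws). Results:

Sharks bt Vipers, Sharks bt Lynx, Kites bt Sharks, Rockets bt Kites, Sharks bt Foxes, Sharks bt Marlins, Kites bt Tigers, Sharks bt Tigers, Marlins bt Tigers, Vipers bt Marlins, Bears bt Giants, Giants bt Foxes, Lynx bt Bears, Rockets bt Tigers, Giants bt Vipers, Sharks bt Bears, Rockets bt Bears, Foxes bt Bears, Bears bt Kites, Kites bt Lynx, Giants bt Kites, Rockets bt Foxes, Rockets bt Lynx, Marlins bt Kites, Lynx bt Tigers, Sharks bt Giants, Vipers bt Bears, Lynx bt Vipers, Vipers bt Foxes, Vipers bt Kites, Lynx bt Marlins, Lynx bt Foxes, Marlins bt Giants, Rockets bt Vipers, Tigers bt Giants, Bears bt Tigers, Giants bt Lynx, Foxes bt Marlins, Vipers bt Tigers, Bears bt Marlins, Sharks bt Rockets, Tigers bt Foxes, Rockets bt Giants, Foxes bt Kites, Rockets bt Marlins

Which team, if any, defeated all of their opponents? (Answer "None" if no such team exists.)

Highest win total is Sharks with 8 (out of 9 possible).
Sharks lost to Kites, so no team went undefeated.

None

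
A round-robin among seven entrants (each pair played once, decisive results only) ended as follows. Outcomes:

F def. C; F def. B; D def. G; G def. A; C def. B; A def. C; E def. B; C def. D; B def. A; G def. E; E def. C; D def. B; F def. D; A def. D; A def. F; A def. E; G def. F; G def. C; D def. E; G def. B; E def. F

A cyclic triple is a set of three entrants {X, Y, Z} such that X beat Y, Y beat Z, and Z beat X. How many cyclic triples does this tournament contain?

Win totals: A 4, B 1, C 2, D 3, E 3, F 3, G 5.
An entrant with w wins dominates both others in C(w,2) triples; summing gives 6 + 0 + 1 + 3 + 3 + 3 + 10 = 26 transitive triples.
Total triples C(7,3) = 35, so cyclic triples = 35 − 26 = 9.

9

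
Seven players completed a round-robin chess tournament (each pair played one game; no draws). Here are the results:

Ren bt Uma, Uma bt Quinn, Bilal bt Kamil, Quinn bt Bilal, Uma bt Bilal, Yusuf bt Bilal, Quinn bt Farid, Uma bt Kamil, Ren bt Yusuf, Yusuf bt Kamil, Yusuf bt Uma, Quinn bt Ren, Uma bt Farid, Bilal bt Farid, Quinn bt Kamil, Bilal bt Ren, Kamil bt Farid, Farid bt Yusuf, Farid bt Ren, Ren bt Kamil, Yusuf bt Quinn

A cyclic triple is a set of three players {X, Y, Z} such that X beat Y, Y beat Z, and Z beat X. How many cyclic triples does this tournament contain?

Win totals: Bilal 3, Ren 3, Kamil 1, Yusuf 4, Uma 4, Farid 2, Quinn 4.
A player with w wins dominates both others in C(w,2) triples; summing gives 3 + 3 + 0 + 6 + 6 + 1 + 6 = 25 transitive triples.
Total triples C(7,3) = 35, so cyclic triples = 35 − 25 = 10.

10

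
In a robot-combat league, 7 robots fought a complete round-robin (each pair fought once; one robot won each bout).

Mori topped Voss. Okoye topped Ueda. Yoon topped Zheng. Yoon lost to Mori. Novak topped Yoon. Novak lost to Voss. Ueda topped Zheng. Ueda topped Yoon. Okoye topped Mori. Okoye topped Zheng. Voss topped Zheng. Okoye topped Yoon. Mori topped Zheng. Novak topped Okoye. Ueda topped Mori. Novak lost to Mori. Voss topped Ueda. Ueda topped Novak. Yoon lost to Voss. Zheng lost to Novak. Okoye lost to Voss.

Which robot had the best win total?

Voss

Win totals: Voss 5, Yoon 1, Okoye 4, Ueda 4, Zheng 0, Novak 3, Mori 4.
Voss leads with 5 wins (next highest: 4).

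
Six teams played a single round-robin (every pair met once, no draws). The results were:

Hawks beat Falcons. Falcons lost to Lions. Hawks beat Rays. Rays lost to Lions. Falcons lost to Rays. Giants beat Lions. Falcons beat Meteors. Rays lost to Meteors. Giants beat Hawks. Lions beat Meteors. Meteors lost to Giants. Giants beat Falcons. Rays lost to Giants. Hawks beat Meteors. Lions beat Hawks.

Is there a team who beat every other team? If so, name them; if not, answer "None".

Giants has 5 wins out of 5 opponents — a perfect record.

Giants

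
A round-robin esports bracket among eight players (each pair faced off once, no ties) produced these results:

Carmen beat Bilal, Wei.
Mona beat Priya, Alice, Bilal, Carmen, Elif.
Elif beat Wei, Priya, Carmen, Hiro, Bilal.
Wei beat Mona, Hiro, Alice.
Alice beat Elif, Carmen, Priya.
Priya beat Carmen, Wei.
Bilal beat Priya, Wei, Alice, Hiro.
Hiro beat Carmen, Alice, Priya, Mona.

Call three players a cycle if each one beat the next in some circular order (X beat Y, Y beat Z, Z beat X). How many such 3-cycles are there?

Win totals: Carmen 2, Hiro 4, Alice 3, Wei 3, Elif 5, Priya 2, Mona 5, Bilal 4.
A player with w wins dominates both others in C(w,2) triples; summing gives 1 + 6 + 3 + 3 + 10 + 1 + 10 + 6 = 40 transitive triples.
Total triples C(8,3) = 56, so cyclic triples = 56 − 40 = 16.

16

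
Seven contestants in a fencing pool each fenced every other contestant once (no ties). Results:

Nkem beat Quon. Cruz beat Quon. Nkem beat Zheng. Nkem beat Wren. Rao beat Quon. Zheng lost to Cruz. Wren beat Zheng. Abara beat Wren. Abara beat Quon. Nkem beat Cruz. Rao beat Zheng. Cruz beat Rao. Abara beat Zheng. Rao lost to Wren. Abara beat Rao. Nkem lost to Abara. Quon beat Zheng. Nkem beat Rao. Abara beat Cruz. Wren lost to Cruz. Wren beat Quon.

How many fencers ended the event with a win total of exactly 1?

Win totals: Nkem 5, Zheng 0, Wren 3, Quon 1, Cruz 4, Abara 6, Rao 2.
Exactly 1: Quon — 1 fencer.

1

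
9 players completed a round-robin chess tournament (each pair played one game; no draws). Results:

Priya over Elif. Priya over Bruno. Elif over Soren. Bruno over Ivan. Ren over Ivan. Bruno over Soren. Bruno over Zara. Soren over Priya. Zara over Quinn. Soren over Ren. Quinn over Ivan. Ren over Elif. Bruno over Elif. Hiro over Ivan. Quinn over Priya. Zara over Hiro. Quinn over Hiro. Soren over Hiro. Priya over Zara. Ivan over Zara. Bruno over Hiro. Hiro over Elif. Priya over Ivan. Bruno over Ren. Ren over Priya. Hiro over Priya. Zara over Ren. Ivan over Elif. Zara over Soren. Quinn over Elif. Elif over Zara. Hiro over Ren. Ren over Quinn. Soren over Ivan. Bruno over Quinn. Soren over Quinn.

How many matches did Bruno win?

7

Bruno's results: beat Elif, Ivan, Quinn, Zara, Soren, Hiro, Ren; lost to Priya.
That is 7 wins.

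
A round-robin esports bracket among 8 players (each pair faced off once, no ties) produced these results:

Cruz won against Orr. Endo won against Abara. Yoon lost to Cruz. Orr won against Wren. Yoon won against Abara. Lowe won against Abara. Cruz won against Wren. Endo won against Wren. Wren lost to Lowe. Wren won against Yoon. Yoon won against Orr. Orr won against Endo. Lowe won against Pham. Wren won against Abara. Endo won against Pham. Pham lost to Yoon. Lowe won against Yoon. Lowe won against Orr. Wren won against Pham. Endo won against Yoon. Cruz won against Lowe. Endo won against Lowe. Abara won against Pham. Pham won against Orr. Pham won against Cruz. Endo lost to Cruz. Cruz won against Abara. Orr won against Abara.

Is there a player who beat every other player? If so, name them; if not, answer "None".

None

Highest win total is Cruz with 6 (out of 7 possible).
Cruz lost to Pham, so no player went undefeated.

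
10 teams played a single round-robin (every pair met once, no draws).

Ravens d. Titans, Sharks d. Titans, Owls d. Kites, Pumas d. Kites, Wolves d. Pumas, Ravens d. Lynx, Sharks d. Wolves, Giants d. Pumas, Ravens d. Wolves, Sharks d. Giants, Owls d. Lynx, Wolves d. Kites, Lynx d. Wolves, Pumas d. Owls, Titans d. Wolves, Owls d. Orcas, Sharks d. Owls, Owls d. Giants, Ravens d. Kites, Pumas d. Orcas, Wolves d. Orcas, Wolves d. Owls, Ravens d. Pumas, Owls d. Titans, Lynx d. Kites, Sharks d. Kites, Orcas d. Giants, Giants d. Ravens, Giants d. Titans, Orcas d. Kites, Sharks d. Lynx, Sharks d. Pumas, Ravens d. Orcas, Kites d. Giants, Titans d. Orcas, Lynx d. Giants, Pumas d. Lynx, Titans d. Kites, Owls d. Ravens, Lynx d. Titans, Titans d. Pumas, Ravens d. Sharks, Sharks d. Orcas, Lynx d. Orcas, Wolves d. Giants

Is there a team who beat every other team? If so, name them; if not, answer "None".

None

Highest win total is Sharks with 8 (out of 9 possible).
Sharks lost to Ravens, so no team went undefeated.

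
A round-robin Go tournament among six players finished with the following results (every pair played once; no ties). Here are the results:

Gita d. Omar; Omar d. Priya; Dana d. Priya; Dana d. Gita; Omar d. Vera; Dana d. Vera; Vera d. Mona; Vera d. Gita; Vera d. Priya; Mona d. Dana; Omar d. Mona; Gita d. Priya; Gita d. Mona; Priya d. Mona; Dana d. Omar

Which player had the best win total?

Dana

Win totals: Mona 1, Vera 3, Omar 3, Gita 3, Priya 1, Dana 4.
Dana leads with 4 wins (next highest: 3).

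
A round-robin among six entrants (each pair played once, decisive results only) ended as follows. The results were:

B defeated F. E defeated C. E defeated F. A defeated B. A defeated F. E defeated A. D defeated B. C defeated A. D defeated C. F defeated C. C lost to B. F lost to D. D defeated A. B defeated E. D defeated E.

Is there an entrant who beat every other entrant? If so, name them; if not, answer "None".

D has 5 wins out of 5 opponents — a perfect record.

D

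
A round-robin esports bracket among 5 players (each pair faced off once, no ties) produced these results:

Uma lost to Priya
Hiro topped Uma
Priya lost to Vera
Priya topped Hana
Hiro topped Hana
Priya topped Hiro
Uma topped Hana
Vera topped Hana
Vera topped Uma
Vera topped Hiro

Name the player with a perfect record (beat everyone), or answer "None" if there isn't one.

Vera has 4 wins out of 4 opponents — a perfect record.

Vera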